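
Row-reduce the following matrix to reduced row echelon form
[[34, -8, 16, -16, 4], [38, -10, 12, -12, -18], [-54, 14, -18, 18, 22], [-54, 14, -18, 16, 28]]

[[1, 0, 0, 0, -2], [0, 1, 0, 0, -1], [0, 0, 1, 0, 1], [0, 0, 0, 1, -3]]

R1 -> 1/34·R1
R2 -> R2 − 38·R1
R3 -> R3 + 54·R1
R4 -> R4 + 54·R1
R2 -> -17/18·R2
R3 -> R3 − 22/17·R2
R4 -> R4 − 22/17·R2
R3 -> 9/2·R3
R4 -> R4 − 2/9·R3
R4 -> -1/2·R4
R3 -> R3 + R4
R2 -> R2 + 50/9·R4
R1 -> R1 + 8/17·R4
R2 -> R2 − 50/9·R3
R1 -> R1 − 8/17·R3
R1 -> R1 + 4/17·R2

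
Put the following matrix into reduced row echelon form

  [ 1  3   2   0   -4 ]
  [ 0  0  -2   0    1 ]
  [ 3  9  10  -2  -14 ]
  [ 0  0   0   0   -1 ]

[[1, 3, 0, 0, 0], [0, 0, 1, 0, 0], [0, 0, 0, 1, 0], [0, 0, 0, 0, 1]]

Subtract 3 times ρ1 from ρ3.
  [ 1  3   2   0  -4 ]
  [ 0  0  -2   0   1 ]
  [ 0  0   4  -2  -2 ]
  [ 0  0   0   0  -1 ]
Multiply ρ2 by -1/2.
  [ 1  3  2   0    -4 ]
  [ 0  0  1   0  -1/2 ]
  [ 0  0  4  -2    -2 ]
  [ 0  0  0   0    -1 ]
Subtract 4 times ρ2 from ρ3.
  [ 1  3  2   0    -4 ]
  [ 0  0  1   0  -1/2 ]
  [ 0  0  0  -2     0 ]
  [ 0  0  0   0    -1 ]
Multiply ρ3 by -1/2.
  [ 1  3  2  0    -4 ]
  [ 0  0  1  0  -1/2 ]
  [ 0  0  0  1     0 ]
  [ 0  0  0  0    -1 ]
Multiply ρ4 by -1.
  [ 1  3  2  0    -4 ]
  [ 0  0  1  0  -1/2 ]
  [ 0  0  0  1     0 ]
  [ 0  0  0  0     1 ]
Add 1/2 times ρ4 to ρ2.
  [ 1  3  2  0  -4 ]
  [ 0  0  1  0   0 ]
  [ 0  0  0  1   0 ]
  [ 0  0  0  0   1 ]
Add 4 times ρ4 to ρ1.
  [ 1  3  2  0  0 ]
  [ 0  0  1  0  0 ]
  [ 0  0  0  1  0 ]
  [ 0  0  0  0  1 ]
Subtract 2 times ρ2 from ρ1.
  [ 1  3  0  0  0 ]
  [ 0  0  1  0  0 ]
  [ 0  0  0  1  0 ]
  [ 0  0  0  0  1 ]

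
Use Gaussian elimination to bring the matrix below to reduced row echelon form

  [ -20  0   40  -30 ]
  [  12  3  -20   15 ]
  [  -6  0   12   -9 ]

Multiply R1 by -1/20.
  [  1  0   -2  3/2 ]
  [ 12  3  -20   15 ]
  [ -6  0   12   -9 ]
Subtract 12 times R1 from R2.
  [  1  0  -2  3/2 ]
  [  0  3   4   -3 ]
  [ -6  0  12   -9 ]
Add 6 times R1 to R3.
  [ 1  0  -2  3/2 ]
  [ 0  3   4   -3 ]
  [ 0  0   0    0 ]
Multiply R2 by 1/3.
  [ 1  0   -2  3/2 ]
  [ 0  1  4/3   -1 ]
  [ 0  0    0    0 ]

[[1, 0, -2, 3/2], [0, 1, 4/3, -1], [0, 0, 0, 0]]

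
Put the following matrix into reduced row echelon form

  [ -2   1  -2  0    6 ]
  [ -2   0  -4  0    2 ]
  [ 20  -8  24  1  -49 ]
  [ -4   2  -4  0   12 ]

r1 := -1/2·r1
r2 := r2 + 2·r1
r3 := r3 − 20·r1
r4 := r4 + 4·r1
r2 := -1·r2
r3 := r3 − 2·r2
r1 := r1 + 1/2·r2

[[1, 0, 2, 0, -1], [0, 1, 2, 0, 4], [0, 0, 0, 1, 3], [0, 0, 0, 0, 0]]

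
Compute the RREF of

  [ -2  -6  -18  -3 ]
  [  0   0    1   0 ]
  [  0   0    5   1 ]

R1 → -1/2·R1
  [ 1  3  9  3/2 ]
  [ 0  0  1    0 ]
  [ 0  0  5    1 ]
R3 → R3 − 5·R2
  [ 1  3  9  3/2 ]
  [ 0  0  1    0 ]
  [ 0  0  0    1 ]
R1 → R1 − 3/2·R3
  [ 1  3  9  0 ]
  [ 0  0  1  0 ]
  [ 0  0  0  1 ]
R1 → R1 − 9·R2
  [ 1  3  0  0 ]
  [ 0  0  1  0 ]
  [ 0  0  0  1 ]

[[1, 3, 0, 0], [0, 0, 1, 0], [0, 0, 0, 1]]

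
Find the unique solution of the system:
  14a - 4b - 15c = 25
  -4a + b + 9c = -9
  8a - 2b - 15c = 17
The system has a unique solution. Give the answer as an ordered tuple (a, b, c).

Form the augmented matrix and row-reduce:
  [ 14  -4  -15  |  25 ]
  [ -4   1    9  |  -9 ]
  [  8  -2  -15  |  17 ]
r1 -> 1/14·r1
  [  1  -2/7  -15/14  |  25/14 ]
  [ -4     1       9  |     -9 ]
  [  8    -2     -15  |     17 ]
r2 -> r2 + 4·r1
  [ 1  -2/7  -15/14  |  25/14 ]
  [ 0  -1/7    33/7  |  -13/7 ]
  [ 8    -2     -15  |     17 ]
r3 -> r3 − 8·r1
  [ 1  -2/7  -15/14  |  25/14 ]
  [ 0  -1/7    33/7  |  -13/7 ]
  [ 0   2/7   -45/7  |   19/7 ]
r2 -> -7·r2
  [ 1  -2/7  -15/14  |  25/14 ]
  [ 0     1     -33  |     13 ]
  [ 0   2/7   -45/7  |   19/7 ]
r3 -> r3 − 2/7·r2
  [ 1  -2/7  -15/14  |  25/14 ]
  [ 0     1     -33  |     13 ]
  [ 0     0       3  |     -1 ]
r3 -> 1/3·r3
  [ 1  -2/7  -15/14  |  25/14 ]
  [ 0     1     -33  |     13 ]
  [ 0     0       1  |   -1/3 ]
r2 -> r2 + 33·r3
  [ 1  -2/7  -15/14  |  25/14 ]
  [ 0     1       0  |      2 ]
  [ 0     0       1  |   -1/3 ]
r1 -> r1 + 15/14·r3
  [ 1  -2/7  0  |  10/7 ]
  [ 0     1  0  |     2 ]
  [ 0     0  1  |  -1/3 ]
r1 -> r1 + 2/7·r2
  [ 1  0  0  |     2 ]
  [ 0  1  0  |     2 ]
  [ 0  0  1  |  -1/3 ]
Reading off the last column: a = 2, b = 2, c = -1/3.

(2, 2, -1/3)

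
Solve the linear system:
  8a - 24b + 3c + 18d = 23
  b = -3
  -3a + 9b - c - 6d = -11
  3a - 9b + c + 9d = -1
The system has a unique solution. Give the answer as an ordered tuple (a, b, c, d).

(1, -3, 5, -4)

Form the augmented matrix and row-reduce:
  [  8  -24   3  18  |   23 ]
  [  0    1   0   0  |   -3 ]
  [ -3    9  -1  -6  |  -11 ]
  [  3   -9   1   9  |   -1 ]
ρ1 := 1/8·ρ1
ρ3 := ρ3 + 3·ρ1
ρ4 := ρ4 − 3·ρ1
ρ3 := 8·ρ3
ρ4 := ρ4 + 1/8·ρ3
ρ4 := 1/3·ρ4
ρ3 := ρ3 − 6·ρ4
ρ1 := ρ1 − 9/4·ρ4
ρ1 := ρ1 − 3/8·ρ3
ρ1 := ρ1 + 3·ρ2
Reading off the last column: a = 1, b = -3, c = 5, d = -4.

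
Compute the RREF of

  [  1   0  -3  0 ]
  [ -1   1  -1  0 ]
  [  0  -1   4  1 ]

r2 -> r2 + r1
  [ 1   0  -3  0 ]
  [ 0   1  -4  0 ]
  [ 0  -1   4  1 ]
r3 -> r3 + r2
  [ 1  0  -3  0 ]
  [ 0  1  -4  0 ]
  [ 0  0   0  1 ]

[[1, 0, -3, 0], [0, 1, -4, 0], [0, 0, 0, 1]]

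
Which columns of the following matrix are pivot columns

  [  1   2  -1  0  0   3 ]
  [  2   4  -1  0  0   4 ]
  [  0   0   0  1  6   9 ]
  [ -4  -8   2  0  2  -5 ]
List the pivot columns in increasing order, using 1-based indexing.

ρ2 := ρ2 − 2·ρ1
  [  1   2  -1  0  0   3 ]
  [  0   0   1  0  0  -2 ]
  [  0   0   0  1  6   9 ]
  [ -4  -8   2  0  2  -5 ]
ρ4 := ρ4 + 4·ρ1
  [ 1  2  -1  0  0   3 ]
  [ 0  0   1  0  0  -2 ]
  [ 0  0   0  1  6   9 ]
  [ 0  0  -2  0  2   7 ]
ρ4 := ρ4 + 2·ρ2
  [ 1  2  -1  0  0   3 ]
  [ 0  0   1  0  0  -2 ]
  [ 0  0   0  1  6   9 ]
  [ 0  0   0  0  2   3 ]
ρ4 := 1/2·ρ4
  [ 1  2  -1  0  0    3 ]
  [ 0  0   1  0  0   -2 ]
  [ 0  0   0  1  6    9 ]
  [ 0  0   0  0  1  3/2 ]
ρ3 := ρ3 − 6·ρ4
  [ 1  2  -1  0  0    3 ]
  [ 0  0   1  0  0   -2 ]
  [ 0  0   0  1  0    0 ]
  [ 0  0   0  0  1  3/2 ]
ρ1 := ρ1 + ρ2
  [ 1  2  0  0  0    1 ]
  [ 0  0  1  0  0   -2 ]
  [ 0  0  0  1  0    0 ]
  [ 0  0  0  0  1  3/2 ]
Pivot columns are the columns containing a leading 1.

1, 3, 4, 5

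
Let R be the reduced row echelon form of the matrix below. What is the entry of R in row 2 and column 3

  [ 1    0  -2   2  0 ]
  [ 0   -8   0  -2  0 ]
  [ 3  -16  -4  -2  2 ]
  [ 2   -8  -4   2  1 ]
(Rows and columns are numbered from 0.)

-2

R3 := R3 − 3·R1
  [ 1    0  -2   2  0 ]
  [ 0   -8   0  -2  0 ]
  [ 0  -16   2  -8  2 ]
  [ 2   -8  -4   2  1 ]
R4 := R4 − 2·R1
  [ 1    0  -2   2  0 ]
  [ 0   -8   0  -2  0 ]
  [ 0  -16   2  -8  2 ]
  [ 0   -8   0  -2  1 ]
R2 := -1/8·R2
  [ 1    0  -2    2  0 ]
  [ 0    1   0  1/4  0 ]
  [ 0  -16   2   -8  2 ]
  [ 0   -8   0   -2  1 ]
R3 := R3 + 16·R2
  [ 1   0  -2    2  0 ]
  [ 0   1   0  1/4  0 ]
  [ 0   0   2   -4  2 ]
  [ 0  -8   0   -2  1 ]
R4 := R4 + 8·R2
  [ 1  0  -2    2  0 ]
  [ 0  1   0  1/4  0 ]
  [ 0  0   2   -4  2 ]
  [ 0  0   0    0  1 ]
R3 := 1/2·R3
  [ 1  0  -2    2  0 ]
  [ 0  1   0  1/4  0 ]
  [ 0  0   1   -2  1 ]
  [ 0  0   0    0  1 ]
R3 := R3 − R4
  [ 1  0  -2    2  0 ]
  [ 0  1   0  1/4  0 ]
  [ 0  0   1   -2  0 ]
  [ 0  0   0    0  1 ]
R1 := R1 + 2·R3
  [ 1  0  0   -2  0 ]
  [ 0  1  0  1/4  0 ]
  [ 0  0  1   -2  0 ]
  [ 0  0  0    0  1 ]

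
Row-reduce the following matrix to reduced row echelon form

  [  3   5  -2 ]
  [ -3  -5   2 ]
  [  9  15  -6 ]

[[1, 5/3, -2/3], [0, 0, 0], [0, 0, 0]]

R1 → 1/3·R1
R2 → R2 + 3·R1
R3 → R3 − 9·R1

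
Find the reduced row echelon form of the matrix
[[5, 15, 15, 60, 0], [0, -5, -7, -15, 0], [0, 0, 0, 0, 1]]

Multiply r1 by 1/5.
  [ 1   3   3   12  0 ]
  [ 0  -5  -7  -15  0 ]
  [ 0   0   0    0  1 ]
Multiply r2 by -1/5.
  [ 1  3    3  12  0 ]
  [ 0  1  7/5   3  0 ]
  [ 0  0    0   0  1 ]
Subtract 3 times r2 from r1.
  [ 1  0  -6/5  3  0 ]
  [ 0  1   7/5  3  0 ]
  [ 0  0     0  0  1 ]

[[1, 0, -6/5, 3, 0], [0, 1, 7/5, 3, 0], [0, 0, 0, 0, 1]]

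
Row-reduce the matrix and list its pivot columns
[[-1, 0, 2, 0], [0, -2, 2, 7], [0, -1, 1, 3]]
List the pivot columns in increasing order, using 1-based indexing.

1, 2, 4

r1 := -1·r1
  [ 1   0  -2  0 ]
  [ 0  -2   2  7 ]
  [ 0  -1   1  3 ]
r2 := -1/2·r2
  [ 1   0  -2     0 ]
  [ 0   1  -1  -7/2 ]
  [ 0  -1   1     3 ]
r3 := r3 + r2
  [ 1  0  -2     0 ]
  [ 0  1  -1  -7/2 ]
  [ 0  0   0  -1/2 ]
r3 := -2·r3
  [ 1  0  -2     0 ]
  [ 0  1  -1  -7/2 ]
  [ 0  0   0     1 ]
r2 := r2 + 7/2·r3
  [ 1  0  -2  0 ]
  [ 0  1  -1  0 ]
  [ 0  0   0  1 ]
Pivot columns are the columns containing a leading 1.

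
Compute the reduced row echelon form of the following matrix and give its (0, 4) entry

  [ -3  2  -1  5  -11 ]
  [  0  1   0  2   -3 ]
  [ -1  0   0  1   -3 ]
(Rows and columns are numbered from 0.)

3

R1 ← -1/3·R1
  [  1  -2/3  1/3  -5/3  11/3 ]
  [  0     1    0     2    -3 ]
  [ -1     0    0     1    -3 ]
R3 ← R3 + R1
  [ 1  -2/3  1/3  -5/3  11/3 ]
  [ 0     1    0     2    -3 ]
  [ 0  -2/3  1/3  -2/3   2/3 ]
R3 ← R3 + 2/3·R2
  [ 1  -2/3  1/3  -5/3  11/3 ]
  [ 0     1    0     2    -3 ]
  [ 0     0  1/3   2/3  -4/3 ]
R3 ← 3·R3
  [ 1  -2/3  1/3  -5/3  11/3 ]
  [ 0     1    0     2    -3 ]
  [ 0     0    1     2    -4 ]
R1 ← R1 − 1/3·R3
  [ 1  -2/3  0  -7/3   5 ]
  [ 0     1  0     2  -3 ]
  [ 0     0  1     2  -4 ]
R1 ← R1 + 2/3·R2
  [ 1  0  0  -1   3 ]
  [ 0  1  0   2  -3 ]
  [ 0  0  1   2  -4 ]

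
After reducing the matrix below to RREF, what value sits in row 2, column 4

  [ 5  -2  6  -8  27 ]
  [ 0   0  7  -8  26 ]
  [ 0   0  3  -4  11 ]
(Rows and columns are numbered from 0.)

R1 := 1/5·R1
R2 := 1/7·R2
R3 := R3 − 3·R2
R3 := -7/4·R3
R2 := R2 + 8/7·R3
R1 := R1 + 8/5·R3
R1 := R1 − 6/5·R2

1/4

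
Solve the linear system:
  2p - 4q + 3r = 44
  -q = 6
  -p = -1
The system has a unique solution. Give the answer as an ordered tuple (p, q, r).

(1, -6, 6)

Form the augmented matrix and row-reduce:
  [  2  -4  3  |  44 ]
  [  0  -1  0  |   6 ]
  [ -1   0  0  |  -1 ]
ρ1 → 1/2·ρ1
  [  1  -2  3/2  |  22 ]
  [  0  -1    0  |   6 ]
  [ -1   0    0  |  -1 ]
ρ3 → ρ3 + ρ1
  [ 1  -2  3/2  |  22 ]
  [ 0  -1    0  |   6 ]
  [ 0  -2  3/2  |  21 ]
ρ2 → -1·ρ2
  [ 1  -2  3/2  |  22 ]
  [ 0   1    0  |  -6 ]
  [ 0  -2  3/2  |  21 ]
ρ3 → ρ3 + 2·ρ2
  [ 1  -2  3/2  |  22 ]
  [ 0   1    0  |  -6 ]
  [ 0   0  3/2  |   9 ]
ρ3 → 2/3·ρ3
  [ 1  -2  3/2  |  22 ]
  [ 0   1    0  |  -6 ]
  [ 0   0    1  |   6 ]
ρ1 → ρ1 − 3/2·ρ3
  [ 1  -2  0  |  13 ]
  [ 0   1  0  |  -6 ]
  [ 0   0  1  |   6 ]
ρ1 → ρ1 + 2·ρ2
  [ 1  0  0  |   1 ]
  [ 0  1  0  |  -6 ]
  [ 0  0  1  |   6 ]
Reading off the last column: p = 1, q = -6, r = 6.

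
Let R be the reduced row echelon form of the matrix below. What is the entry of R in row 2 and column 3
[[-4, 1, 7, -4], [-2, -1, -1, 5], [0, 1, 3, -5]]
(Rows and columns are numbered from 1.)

3

Multiply ρ1 by -1/4.
Add 2 times ρ1 to ρ2.
Multiply ρ2 by -2/3.
Subtract ρ2 from ρ3.
Multiply ρ3 by -3.
Add 14/3 times ρ3 to ρ2.
Subtract ρ3 from ρ1.
Add 1/4 times ρ2 to ρ1.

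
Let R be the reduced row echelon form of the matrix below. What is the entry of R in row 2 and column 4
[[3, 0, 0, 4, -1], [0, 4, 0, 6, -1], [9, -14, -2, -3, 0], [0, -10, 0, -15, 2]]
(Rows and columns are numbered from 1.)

Multiply ρ1 by 1/3.
  [ 1    0   0  4/3  -1/3 ]
  [ 0    4   0    6    -1 ]
  [ 9  -14  -2   -3     0 ]
  [ 0  -10   0  -15     2 ]
Subtract 9 times ρ1 from ρ3.
  [ 1    0   0  4/3  -1/3 ]
  [ 0    4   0    6    -1 ]
  [ 0  -14  -2  -15     3 ]
  [ 0  -10   0  -15     2 ]
Multiply ρ2 by 1/4.
  [ 1    0   0  4/3  -1/3 ]
  [ 0    1   0  3/2  -1/4 ]
  [ 0  -14  -2  -15     3 ]
  [ 0  -10   0  -15     2 ]
Add 14 times ρ2 to ρ3.
  [ 1    0   0  4/3  -1/3 ]
  [ 0    1   0  3/2  -1/4 ]
  [ 0    0  -2    6  -1/2 ]
  [ 0  -10   0  -15     2 ]
Add 10 times ρ2 to ρ4.
  [ 1  0   0  4/3  -1/3 ]
  [ 0  1   0  3/2  -1/4 ]
  [ 0  0  -2    6  -1/2 ]
  [ 0  0   0    0  -1/2 ]
Multiply ρ3 by -1/2.
  [ 1  0  0  4/3  -1/3 ]
  [ 0  1  0  3/2  -1/4 ]
  [ 0  0  1   -3   1/4 ]
  [ 0  0  0    0  -1/2 ]
Multiply ρ4 by -2.
  [ 1  0  0  4/3  -1/3 ]
  [ 0  1  0  3/2  -1/4 ]
  [ 0  0  1   -3   1/4 ]
  [ 0  0  0    0     1 ]
Subtract 1/4 times ρ4 from ρ3.
  [ 1  0  0  4/3  -1/3 ]
  [ 0  1  0  3/2  -1/4 ]
  [ 0  0  1   -3     0 ]
  [ 0  0  0    0     1 ]
Add 1/4 times ρ4 to ρ2.
  [ 1  0  0  4/3  -1/3 ]
  [ 0  1  0  3/2     0 ]
  [ 0  0  1   -3     0 ]
  [ 0  0  0    0     1 ]
Add 1/3 times ρ4 to ρ1.
  [ 1  0  0  4/3  0 ]
  [ 0  1  0  3/2  0 ]
  [ 0  0  1   -3  0 ]
  [ 0  0  0    0  1 ]

3/2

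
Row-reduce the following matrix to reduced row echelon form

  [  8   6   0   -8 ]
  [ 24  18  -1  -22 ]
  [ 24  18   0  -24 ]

r1 → 1/8·r1
  [  1  3/4   0   -1 ]
  [ 24   18  -1  -22 ]
  [ 24   18   0  -24 ]
r2 → r2 − 24·r1
  [  1  3/4   0   -1 ]
  [  0    0  -1    2 ]
  [ 24   18   0  -24 ]
r3 → r3 − 24·r1
  [ 1  3/4   0  -1 ]
  [ 0    0  -1   2 ]
  [ 0    0   0   0 ]
r2 → -1·r2
  [ 1  3/4  0  -1 ]
  [ 0    0  1  -2 ]
  [ 0    0  0   0 ]

[[1, 3/4, 0, -1], [0, 0, 1, -2], [0, 0, 0, 0]]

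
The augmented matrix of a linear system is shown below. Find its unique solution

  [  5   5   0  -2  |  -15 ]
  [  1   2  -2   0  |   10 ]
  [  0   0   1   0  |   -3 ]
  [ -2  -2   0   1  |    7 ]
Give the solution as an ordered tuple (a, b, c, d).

(-6, 5, -3, 5)

Multiply ρ1 by 1/5.
  [  1   1   0  -2/5  |  -3 ]
  [  1   2  -2     0  |  10 ]
  [  0   0   1     0  |  -3 ]
  [ -2  -2   0     1  |   7 ]
Subtract ρ1 from ρ2.
  [  1   1   0  -2/5  |  -3 ]
  [  0   1  -2   2/5  |  13 ]
  [  0   0   1     0  |  -3 ]
  [ -2  -2   0     1  |   7 ]
Add 2 times ρ1 to ρ4.
  [ 1  1   0  -2/5  |  -3 ]
  [ 0  1  -2   2/5  |  13 ]
  [ 0  0   1     0  |  -3 ]
  [ 0  0   0   1/5  |   1 ]
Multiply ρ4 by 5.
  [ 1  1   0  -2/5  |  -3 ]
  [ 0  1  -2   2/5  |  13 ]
  [ 0  0   1     0  |  -3 ]
  [ 0  0   0     1  |   5 ]
Subtract 2/5 times ρ4 from ρ2.
  [ 1  1   0  -2/5  |  -3 ]
  [ 0  1  -2     0  |  11 ]
  [ 0  0   1     0  |  -3 ]
  [ 0  0   0     1  |   5 ]
Add 2/5 times ρ4 to ρ1.
  [ 1  1   0  0  |  -1 ]
  [ 0  1  -2  0  |  11 ]
  [ 0  0   1  0  |  -3 ]
  [ 0  0   0  1  |   5 ]
Add 2 times ρ3 to ρ2.
  [ 1  1  0  0  |  -1 ]
  [ 0  1  0  0  |   5 ]
  [ 0  0  1  0  |  -3 ]
  [ 0  0  0  1  |   5 ]
Subtract ρ2 from ρ1.
  [ 1  0  0  0  |  -6 ]
  [ 0  1  0  0  |   5 ]
  [ 0  0  1  0  |  -3 ]
  [ 0  0  0  1  |   5 ]
Reading off the last column: a = -6, b = 5, c = -3, d = 5.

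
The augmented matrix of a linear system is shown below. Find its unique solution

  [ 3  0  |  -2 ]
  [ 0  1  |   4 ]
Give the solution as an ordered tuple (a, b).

(-2/3, 4)

R1 ← 1/3·R1
  [ 1  0  |  -2/3 ]
  [ 0  1  |     4 ]
Reading off the last column: a = -2/3, b = 4.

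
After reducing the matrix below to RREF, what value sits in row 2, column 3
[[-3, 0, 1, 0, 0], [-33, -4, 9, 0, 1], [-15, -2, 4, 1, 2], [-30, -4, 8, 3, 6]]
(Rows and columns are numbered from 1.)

1/2

R1 → -1/3·R1
  [   1   0  -1/3  0  0 ]
  [ -33  -4     9  0  1 ]
  [ -15  -2     4  1  2 ]
  [ -30  -4     8  3  6 ]
R2 → R2 + 33·R1
  [   1   0  -1/3  0  0 ]
  [   0  -4    -2  0  1 ]
  [ -15  -2     4  1  2 ]
  [ -30  -4     8  3  6 ]
R3 → R3 + 15·R1
  [   1   0  -1/3  0  0 ]
  [   0  -4    -2  0  1 ]
  [   0  -2    -1  1  2 ]
  [ -30  -4     8  3  6 ]
R4 → R4 + 30·R1
  [ 1   0  -1/3  0  0 ]
  [ 0  -4    -2  0  1 ]
  [ 0  -2    -1  1  2 ]
  [ 0  -4    -2  3  6 ]
R2 → -1/4·R2
  [ 1   0  -1/3  0     0 ]
  [ 0   1   1/2  0  -1/4 ]
  [ 0  -2    -1  1     2 ]
  [ 0  -4    -2  3     6 ]
R3 → R3 + 2·R2
  [ 1   0  -1/3  0     0 ]
  [ 0   1   1/2  0  -1/4 ]
  [ 0   0     0  1   3/2 ]
  [ 0  -4    -2  3     6 ]
R4 → R4 + 4·R2
  [ 1  0  -1/3  0     0 ]
  [ 0  1   1/2  0  -1/4 ]
  [ 0  0     0  1   3/2 ]
  [ 0  0     0  3     5 ]
R4 → R4 − 3·R3
  [ 1  0  -1/3  0     0 ]
  [ 0  1   1/2  0  -1/4 ]
  [ 0  0     0  1   3/2 ]
  [ 0  0     0  0   1/2 ]
R4 → 2·R4
  [ 1  0  -1/3  0     0 ]
  [ 0  1   1/2  0  -1/4 ]
  [ 0  0     0  1   3/2 ]
  [ 0  0     0  0     1 ]
R3 → R3 − 3/2·R4
  [ 1  0  -1/3  0     0 ]
  [ 0  1   1/2  0  -1/4 ]
  [ 0  0     0  1     0 ]
  [ 0  0     0  0     1 ]
R2 → R2 + 1/4·R4
  [ 1  0  -1/3  0  0 ]
  [ 0  1   1/2  0  0 ]
  [ 0  0     0  1  0 ]
  [ 0  0     0  0  1 ]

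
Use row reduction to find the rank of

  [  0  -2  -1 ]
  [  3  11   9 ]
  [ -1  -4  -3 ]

R1 ↔ R2
R1 ← 1/3·R1
R3 ← R3 + R1
R2 ← -1/2·R2
R3 ← R3 + 1/3·R2
R3 ← 6·R3
R2 ← R2 − 1/2·R3
R1 ← R1 − 3·R3
R1 ← R1 − 11/3·R2
The reduced form has 3 nonzero rows.

rank = 3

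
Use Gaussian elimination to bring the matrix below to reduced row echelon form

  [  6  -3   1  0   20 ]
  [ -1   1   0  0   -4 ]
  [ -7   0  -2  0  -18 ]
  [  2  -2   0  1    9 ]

Multiply R1 by 1/6.
  [  1  -1/2  1/6  0  10/3 ]
  [ -1     1    0  0    -4 ]
  [ -7     0   -2  0   -18 ]
  [  2    -2    0  1     9 ]
Add R1 to R2.
  [  1  -1/2  1/6  0  10/3 ]
  [  0   1/2  1/6  0  -2/3 ]
  [ -7     0   -2  0   -18 ]
  [  2    -2    0  1     9 ]
Add 7 times R1 to R3.
  [ 1  -1/2   1/6  0  10/3 ]
  [ 0   1/2   1/6  0  -2/3 ]
  [ 0  -7/2  -5/6  0  16/3 ]
  [ 2    -2     0  1     9 ]
Subtract 2 times R1 from R4.
  [ 1  -1/2   1/6  0  10/3 ]
  [ 0   1/2   1/6  0  -2/3 ]
  [ 0  -7/2  -5/6  0  16/3 ]
  [ 0    -1  -1/3  1   7/3 ]
Multiply R2 by 2.
  [ 1  -1/2   1/6  0  10/3 ]
  [ 0     1   1/3  0  -4/3 ]
  [ 0  -7/2  -5/6  0  16/3 ]
  [ 0    -1  -1/3  1   7/3 ]
Add 7/2 times R2 to R3.
  [ 1  -1/2   1/6  0  10/3 ]
  [ 0     1   1/3  0  -4/3 ]
  [ 0     0   1/3  0   2/3 ]
  [ 0    -1  -1/3  1   7/3 ]
Add R2 to R4.
  [ 1  -1/2  1/6  0  10/3 ]
  [ 0     1  1/3  0  -4/3 ]
  [ 0     0  1/3  0   2/3 ]
  [ 0     0    0  1     1 ]
Multiply R3 by 3.
  [ 1  -1/2  1/6  0  10/3 ]
  [ 0     1  1/3  0  -4/3 ]
  [ 0     0    1  0     2 ]
  [ 0     0    0  1     1 ]
Subtract 1/3 times R3 from R2.
  [ 1  -1/2  1/6  0  10/3 ]
  [ 0     1    0  0    -2 ]
  [ 0     0    1  0     2 ]
  [ 0     0    0  1     1 ]
Subtract 1/6 times R3 from R1.
  [ 1  -1/2  0  0   3 ]
  [ 0     1  0  0  -2 ]
  [ 0     0  1  0   2 ]
  [ 0     0  0  1   1 ]
Add 1/2 times R2 to R1.
  [ 1  0  0  0   2 ]
  [ 0  1  0  0  -2 ]
  [ 0  0  1  0   2 ]
  [ 0  0  0  1   1 ]

[[1, 0, 0, 0, 2], [0, 1, 0, 0, -2], [0, 0, 1, 0, 2], [0, 0, 0, 1, 1]]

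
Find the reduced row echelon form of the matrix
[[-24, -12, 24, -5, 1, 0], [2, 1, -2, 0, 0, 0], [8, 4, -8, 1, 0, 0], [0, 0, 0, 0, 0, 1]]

[[1, 1/2, -1, 0, 0, 0], [0, 0, 0, 1, 0, 0], [0, 0, 0, 0, 1, 0], [0, 0, 0, 0, 0, 1]]

Multiply r1 by -1/24.
Subtract 2 times r1 from r2.
Subtract 8 times r1 from r3.
Multiply r2 by -12/5.
Add 2/3 times r2 to r3.
Multiply r3 by 5.
Add 1/5 times r3 to r2.
Add 1/24 times r3 to r1.
Subtract 5/24 times r2 from r1.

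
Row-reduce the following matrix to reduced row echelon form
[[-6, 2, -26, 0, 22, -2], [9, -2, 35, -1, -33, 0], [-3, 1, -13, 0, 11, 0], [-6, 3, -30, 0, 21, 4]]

[[1, 0, 3, 0, -4, 0], [0, 1, -4, 0, -1, 0], [0, 0, 0, 1, -1, 0], [0, 0, 0, 0, 0, 1]]

r1 → -1/6·r1
  [  1  -1/3  13/3   0  -11/3  1/3 ]
  [  9    -2    35  -1    -33    0 ]
  [ -3     1   -13   0     11    0 ]
  [ -6     3   -30   0     21    4 ]
r2 → r2 − 9·r1
  [  1  -1/3  13/3   0  -11/3  1/3 ]
  [  0     1    -4  -1      0   -3 ]
  [ -3     1   -13   0     11    0 ]
  [ -6     3   -30   0     21    4 ]
r3 → r3 + 3·r1
  [  1  -1/3  13/3   0  -11/3  1/3 ]
  [  0     1    -4  -1      0   -3 ]
  [  0     0     0   0      0    1 ]
  [ -6     3   -30   0     21    4 ]
r4 → r4 + 6·r1
  [ 1  -1/3  13/3   0  -11/3  1/3 ]
  [ 0     1    -4  -1      0   -3 ]
  [ 0     0     0   0      0    1 ]
  [ 0     1    -4   0     -1    6 ]
r4 → r4 − r2
  [ 1  -1/3  13/3   0  -11/3  1/3 ]
  [ 0     1    -4  -1      0   -3 ]
  [ 0     0     0   0      0    1 ]
  [ 0     0     0   1     -1    9 ]
r3 ↔ r4
  [ 1  -1/3  13/3   0  -11/3  1/3 ]
  [ 0     1    -4  -1      0   -3 ]
  [ 0     0     0   1     -1    9 ]
  [ 0     0     0   0      0    1 ]
r3 → r3 − 9·r4
  [ 1  -1/3  13/3   0  -11/3  1/3 ]
  [ 0     1    -4  -1      0   -3 ]
  [ 0     0     0   1     -1    0 ]
  [ 0     0     0   0      0    1 ]
r2 → r2 + 3·r4
  [ 1  -1/3  13/3   0  -11/3  1/3 ]
  [ 0     1    -4  -1      0    0 ]
  [ 0     0     0   1     -1    0 ]
  [ 0     0     0   0      0    1 ]
r1 → r1 − 1/3·r4
  [ 1  -1/3  13/3   0  -11/3  0 ]
  [ 0     1    -4  -1      0  0 ]
  [ 0     0     0   1     -1  0 ]
  [ 0     0     0   0      0  1 ]
r2 → r2 + r3
  [ 1  -1/3  13/3  0  -11/3  0 ]
  [ 0     1    -4  0     -1  0 ]
  [ 0     0     0  1     -1  0 ]
  [ 0     0     0  0      0  1 ]
r1 → r1 + 1/3·r2
  [ 1  0   3  0  -4  0 ]
  [ 0  1  -4  0  -1  0 ]
  [ 0  0   0  1  -1  0 ]
  [ 0  0   0  0   0  1 ]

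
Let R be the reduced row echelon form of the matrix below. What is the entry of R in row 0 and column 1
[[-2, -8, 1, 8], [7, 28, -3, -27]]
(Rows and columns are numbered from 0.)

4

R1 := -1/2·R1
  [ 1   4  -1/2   -4 ]
  [ 7  28    -3  -27 ]
R2 := R2 − 7·R1
  [ 1  4  -1/2  -4 ]
  [ 0  0   1/2   1 ]
R2 := 2·R2
  [ 1  4  -1/2  -4 ]
  [ 0  0     1   2 ]
R1 := R1 + 1/2·R2
  [ 1  4  0  -3 ]
  [ 0  0  1   2 ]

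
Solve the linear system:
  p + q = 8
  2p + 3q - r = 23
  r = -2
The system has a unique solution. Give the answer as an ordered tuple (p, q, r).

(3, 5, -2)

Form the augmented matrix and row-reduce:
  [ 1  1   0  |   8 ]
  [ 2  3  -1  |  23 ]
  [ 0  0   1  |  -2 ]
Subtract 2 times R1 from R2.
  [ 1  1   0  |   8 ]
  [ 0  1  -1  |   7 ]
  [ 0  0   1  |  -2 ]
Add R3 to R2.
  [ 1  1  0  |   8 ]
  [ 0  1  0  |   5 ]
  [ 0  0  1  |  -2 ]
Subtract R2 from R1.
  [ 1  0  0  |   3 ]
  [ 0  1  0  |   5 ]
  [ 0  0  1  |  -2 ]
Reading off the last column: p = 3, q = 5, r = -2.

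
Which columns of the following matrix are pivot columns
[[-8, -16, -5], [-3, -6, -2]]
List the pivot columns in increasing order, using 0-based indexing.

Multiply ρ1 by -1/8.
  [  1   2  5/8 ]
  [ -3  -6   -2 ]
Add 3 times ρ1 to ρ2.
  [ 1  2   5/8 ]
  [ 0  0  -1/8 ]
Multiply ρ2 by -8.
  [ 1  2  5/8 ]
  [ 0  0    1 ]
Subtract 5/8 times ρ2 from ρ1.
  [ 1  2  0 ]
  [ 0  0  1 ]
Pivot columns are the columns containing a leading 1.

0, 2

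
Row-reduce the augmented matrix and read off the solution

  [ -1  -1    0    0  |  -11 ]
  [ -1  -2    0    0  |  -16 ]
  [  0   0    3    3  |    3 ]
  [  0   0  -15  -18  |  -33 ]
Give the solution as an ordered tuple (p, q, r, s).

ρ1 := -1·ρ1
ρ2 := ρ2 + ρ1
ρ2 := -1·ρ2
ρ3 := 1/3·ρ3
ρ4 := ρ4 + 15·ρ3
ρ4 := -1/3·ρ4
ρ3 := ρ3 − ρ4
ρ1 := ρ1 − ρ2
Reading off the last column: p = 6, q = 5, r = -5, s = 6.

(6, 5, -5, 6)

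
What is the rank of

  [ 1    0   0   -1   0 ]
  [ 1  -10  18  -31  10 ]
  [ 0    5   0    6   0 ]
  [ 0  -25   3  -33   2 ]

rank = 4

Subtract R1 from R2.
  [ 1    0   0   -1   0 ]
  [ 0  -10  18  -30  10 ]
  [ 0    5   0    6   0 ]
  [ 0  -25   3  -33   2 ]
Multiply R2 by -1/10.
  [ 1    0     0   -1   0 ]
  [ 0    1  -9/5    3  -1 ]
  [ 0    5     0    6   0 ]
  [ 0  -25     3  -33   2 ]
Subtract 5 times R2 from R3.
  [ 1    0     0   -1   0 ]
  [ 0    1  -9/5    3  -1 ]
  [ 0    0     9   -9   5 ]
  [ 0  -25     3  -33   2 ]
Add 25 times R2 to R4.
  [ 1  0     0  -1    0 ]
  [ 0  1  -9/5   3   -1 ]
  [ 0  0     9  -9    5 ]
  [ 0  0   -42  42  -23 ]
Multiply R3 by 1/9.
  [ 1  0     0  -1    0 ]
  [ 0  1  -9/5   3   -1 ]
  [ 0  0     1  -1  5/9 ]
  [ 0  0   -42  42  -23 ]
Add 42 times R3 to R4.
  [ 1  0     0  -1    0 ]
  [ 0  1  -9/5   3   -1 ]
  [ 0  0     1  -1  5/9 ]
  [ 0  0     0   0  1/3 ]
Multiply R4 by 3.
  [ 1  0     0  -1    0 ]
  [ 0  1  -9/5   3   -1 ]
  [ 0  0     1  -1  5/9 ]
  [ 0  0     0   0    1 ]
Subtract 5/9 times R4 from R3.
  [ 1  0     0  -1   0 ]
  [ 0  1  -9/5   3  -1 ]
  [ 0  0     1  -1   0 ]
  [ 0  0     0   0   1 ]
Add R4 to R2.
  [ 1  0     0  -1  0 ]
  [ 0  1  -9/5   3  0 ]
  [ 0  0     1  -1  0 ]
  [ 0  0     0   0  1 ]
Add 9/5 times R3 to R2.
  [ 1  0  0   -1  0 ]
  [ 0  1  0  6/5  0 ]
  [ 0  0  1   -1  0 ]
  [ 0  0  0    0  1 ]
The reduced form has 4 nonzero rows.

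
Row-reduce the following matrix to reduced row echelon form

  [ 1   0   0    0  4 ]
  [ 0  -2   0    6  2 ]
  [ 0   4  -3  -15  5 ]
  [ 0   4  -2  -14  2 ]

r2 → -1/2·r2
  [ 1  0   0    0   4 ]
  [ 0  1   0   -3  -1 ]
  [ 0  4  -3  -15   5 ]
  [ 0  4  -2  -14   2 ]
r3 → r3 − 4·r2
  [ 1  0   0    0   4 ]
  [ 0  1   0   -3  -1 ]
  [ 0  0  -3   -3   9 ]
  [ 0  4  -2  -14   2 ]
r4 → r4 − 4·r2
  [ 1  0   0   0   4 ]
  [ 0  1   0  -3  -1 ]
  [ 0  0  -3  -3   9 ]
  [ 0  0  -2  -2   6 ]
r3 → -1/3·r3
  [ 1  0   0   0   4 ]
  [ 0  1   0  -3  -1 ]
  [ 0  0   1   1  -3 ]
  [ 0  0  -2  -2   6 ]
r4 → r4 + 2·r3
  [ 1  0  0   0   4 ]
  [ 0  1  0  -3  -1 ]
  [ 0  0  1   1  -3 ]
  [ 0  0  0   0   0 ]

[[1, 0, 0, 0, 4], [0, 1, 0, -3, -1], [0, 0, 1, 1, -3], [0, 0, 0, 0, 0]]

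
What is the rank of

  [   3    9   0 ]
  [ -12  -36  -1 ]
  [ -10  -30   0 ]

rank = 2

Multiply R1 by 1/3.
Add 12 times R1 to R2.
Add 10 times R1 to R3.
Multiply R2 by -1.
The reduced form has 2 nonzero rows.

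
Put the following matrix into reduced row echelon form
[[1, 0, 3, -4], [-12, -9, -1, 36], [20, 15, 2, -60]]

R2 -> R2 + 12·R1
  [  1   0   3   -4 ]
  [  0  -9  35  -12 ]
  [ 20  15   2  -60 ]
R3 -> R3 − 20·R1
  [ 1   0    3   -4 ]
  [ 0  -9   35  -12 ]
  [ 0  15  -58   20 ]
R2 -> -1/9·R2
  [ 1   0      3   -4 ]
  [ 0   1  -35/9  4/3 ]
  [ 0  15    -58   20 ]
R3 -> R3 − 15·R2
  [ 1  0      3   -4 ]
  [ 0  1  -35/9  4/3 ]
  [ 0  0    1/3    0 ]
R3 -> 3·R3
  [ 1  0      3   -4 ]
  [ 0  1  -35/9  4/3 ]
  [ 0  0      1    0 ]
R2 -> R2 + 35/9·R3
  [ 1  0  3   -4 ]
  [ 0  1  0  4/3 ]
  [ 0  0  1    0 ]
R1 -> R1 − 3·R3
  [ 1  0  0   -4 ]
  [ 0  1  0  4/3 ]
  [ 0  0  1    0 ]

[[1, 0, 0, -4], [0, 1, 0, 4/3], [0, 0, 1, 0]]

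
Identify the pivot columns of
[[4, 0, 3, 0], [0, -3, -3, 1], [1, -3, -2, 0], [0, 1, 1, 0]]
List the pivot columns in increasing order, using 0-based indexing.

0, 1, 2, 3

Multiply R1 by 1/4.
  [ 1   0  3/4  0 ]
  [ 0  -3   -3  1 ]
  [ 1  -3   -2  0 ]
  [ 0   1    1  0 ]
Subtract R1 from R3.
  [ 1   0    3/4  0 ]
  [ 0  -3     -3  1 ]
  [ 0  -3  -11/4  0 ]
  [ 0   1      1  0 ]
Multiply R2 by -1/3.
  [ 1   0    3/4     0 ]
  [ 0   1      1  -1/3 ]
  [ 0  -3  -11/4     0 ]
  [ 0   1      1     0 ]
Add 3 times R2 to R3.
  [ 1  0  3/4     0 ]
  [ 0  1    1  -1/3 ]
  [ 0  0  1/4    -1 ]
  [ 0  1    1     0 ]
Subtract R2 from R4.
  [ 1  0  3/4     0 ]
  [ 0  1    1  -1/3 ]
  [ 0  0  1/4    -1 ]
  [ 0  0    0   1/3 ]
Multiply R3 by 4.
  [ 1  0  3/4     0 ]
  [ 0  1    1  -1/3 ]
  [ 0  0    1    -4 ]
  [ 0  0    0   1/3 ]
Multiply R4 by 3.
  [ 1  0  3/4     0 ]
  [ 0  1    1  -1/3 ]
  [ 0  0    1    -4 ]
  [ 0  0    0     1 ]
Add 4 times R4 to R3.
  [ 1  0  3/4     0 ]
  [ 0  1    1  -1/3 ]
  [ 0  0    1     0 ]
  [ 0  0    0     1 ]
Add 1/3 times R4 to R2.
  [ 1  0  3/4  0 ]
  [ 0  1    1  0 ]
  [ 0  0    1  0 ]
  [ 0  0    0  1 ]
Subtract R3 from R2.
  [ 1  0  3/4  0 ]
  [ 0  1    0  0 ]
  [ 0  0    1  0 ]
  [ 0  0    0  1 ]
Subtract 3/4 times R3 from R1.
  [ 1  0  0  0 ]
  [ 0  1  0  0 ]
  [ 0  0  1  0 ]
  [ 0  0  0  1 ]
Pivot columns are the columns containing a leading 1.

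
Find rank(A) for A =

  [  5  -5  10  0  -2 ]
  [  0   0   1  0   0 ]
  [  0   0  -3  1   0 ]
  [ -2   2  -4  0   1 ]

rank = 4

R1 -> 1/5·R1
R4 -> R4 + 2·R1
R3 -> R3 + 3·R2
R4 -> 5·R4
R1 -> R1 + 2/5·R4
R1 -> R1 − 2·R2
The reduced form has 4 nonzero rows.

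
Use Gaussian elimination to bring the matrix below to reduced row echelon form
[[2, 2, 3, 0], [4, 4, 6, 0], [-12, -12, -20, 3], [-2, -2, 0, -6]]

[[1, 1, 0, 0], [0, 0, 1, 0], [0, 0, 0, 1], [0, 0, 0, 0]]

ρ1 -> 1/2·ρ1
  [   1    1  3/2   0 ]
  [   4    4    6   0 ]
  [ -12  -12  -20   3 ]
  [  -2   -2    0  -6 ]
ρ2 -> ρ2 − 4·ρ1
  [   1    1  3/2   0 ]
  [   0    0    0   0 ]
  [ -12  -12  -20   3 ]
  [  -2   -2    0  -6 ]
ρ3 -> ρ3 + 12·ρ1
  [  1   1  3/2   0 ]
  [  0   0    0   0 ]
  [  0   0   -2   3 ]
  [ -2  -2    0  -6 ]
ρ4 -> ρ4 + 2·ρ1
  [ 1  1  3/2   0 ]
  [ 0  0    0   0 ]
  [ 0  0   -2   3 ]
  [ 0  0    3  -6 ]
ρ2 <=> ρ3
  [ 1  1  3/2   0 ]
  [ 0  0   -2   3 ]
  [ 0  0    0   0 ]
  [ 0  0    3  -6 ]
ρ2 -> -1/2·ρ2
  [ 1  1  3/2     0 ]
  [ 0  0    1  -3/2 ]
  [ 0  0    0     0 ]
  [ 0  0    3    -6 ]
ρ4 -> ρ4 − 3·ρ2
  [ 1  1  3/2     0 ]
  [ 0  0    1  -3/2 ]
  [ 0  0    0     0 ]
  [ 0  0    0  -3/2 ]
ρ3 <=> ρ4
  [ 1  1  3/2     0 ]
  [ 0  0    1  -3/2 ]
  [ 0  0    0  -3/2 ]
  [ 0  0    0     0 ]
ρ3 -> -2/3·ρ3
  [ 1  1  3/2     0 ]
  [ 0  0    1  -3/2 ]
  [ 0  0    0     1 ]
  [ 0  0    0     0 ]
ρ2 -> ρ2 + 3/2·ρ3
  [ 1  1  3/2  0 ]
  [ 0  0    1  0 ]
  [ 0  0    0  1 ]
  [ 0  0    0  0 ]
ρ1 -> ρ1 − 3/2·ρ2
  [ 1  1  0  0 ]
  [ 0  0  1  0 ]
  [ 0  0  0  1 ]
  [ 0  0  0  0 ]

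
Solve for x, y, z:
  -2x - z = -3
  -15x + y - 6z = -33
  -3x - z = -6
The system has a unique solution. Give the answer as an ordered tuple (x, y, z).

(3, -6, -3)

Form the augmented matrix and row-reduce:
  [  -2  0  -1  |   -3 ]
  [ -15  1  -6  |  -33 ]
  [  -3  0  -1  |   -6 ]
ρ1 ← -1/2·ρ1
  [   1  0  1/2  |  3/2 ]
  [ -15  1   -6  |  -33 ]
  [  -3  0   -1  |   -6 ]
ρ2 ← ρ2 + 15·ρ1
  [  1  0  1/2  |    3/2 ]
  [  0  1  3/2  |  -21/2 ]
  [ -3  0   -1  |     -6 ]
ρ3 ← ρ3 + 3·ρ1
  [ 1  0  1/2  |    3/2 ]
  [ 0  1  3/2  |  -21/2 ]
  [ 0  0  1/2  |   -3/2 ]
ρ3 ← 2·ρ3
  [ 1  0  1/2  |    3/2 ]
  [ 0  1  3/2  |  -21/2 ]
  [ 0  0    1  |     -3 ]
ρ2 ← ρ2 − 3/2·ρ3
  [ 1  0  1/2  |  3/2 ]
  [ 0  1    0  |   -6 ]
  [ 0  0    1  |   -3 ]
ρ1 ← ρ1 − 1/2·ρ3
  [ 1  0  0  |   3 ]
  [ 0  1  0  |  -6 ]
  [ 0  0  1  |  -3 ]
Reading off the last column: x = 3, y = -6, z = -3.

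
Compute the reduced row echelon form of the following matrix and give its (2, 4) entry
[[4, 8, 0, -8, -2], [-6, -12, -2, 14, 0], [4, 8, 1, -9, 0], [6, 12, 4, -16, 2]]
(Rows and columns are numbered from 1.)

R1 → 1/4·R1
  [  1    2   0   -2  -1/2 ]
  [ -6  -12  -2   14     0 ]
  [  4    8   1   -9     0 ]
  [  6   12   4  -16     2 ]
R2 → R2 + 6·R1
  [ 1   2   0   -2  -1/2 ]
  [ 0   0  -2    2    -3 ]
  [ 4   8   1   -9     0 ]
  [ 6  12   4  -16     2 ]
R3 → R3 − 4·R1
  [ 1   2   0   -2  -1/2 ]
  [ 0   0  -2    2    -3 ]
  [ 0   0   1   -1     2 ]
  [ 6  12   4  -16     2 ]
R4 → R4 − 6·R1
  [ 1  2   0  -2  -1/2 ]
  [ 0  0  -2   2    -3 ]
  [ 0  0   1  -1     2 ]
  [ 0  0   4  -4     5 ]
R2 → -1/2·R2
  [ 1  2  0  -2  -1/2 ]
  [ 0  0  1  -1   3/2 ]
  [ 0  0  1  -1     2 ]
  [ 0  0  4  -4     5 ]
R3 → R3 − R2
  [ 1  2  0  -2  -1/2 ]
  [ 0  0  1  -1   3/2 ]
  [ 0  0  0   0   1/2 ]
  [ 0  0  4  -4     5 ]
R4 → R4 − 4·R2
  [ 1  2  0  -2  -1/2 ]
  [ 0  0  1  -1   3/2 ]
  [ 0  0  0   0   1/2 ]
  [ 0  0  0   0    -1 ]
R3 → 2·R3
  [ 1  2  0  -2  -1/2 ]
  [ 0  0  1  -1   3/2 ]
  [ 0  0  0   0     1 ]
  [ 0  0  0   0    -1 ]
R4 → R4 + R3
  [ 1  2  0  -2  -1/2 ]
  [ 0  0  1  -1   3/2 ]
  [ 0  0  0   0     1 ]
  [ 0  0  0   0     0 ]
R2 → R2 − 3/2·R3
  [ 1  2  0  -2  -1/2 ]
  [ 0  0  1  -1     0 ]
  [ 0  0  0   0     1 ]
  [ 0  0  0   0     0 ]
R1 → R1 + 1/2·R3
  [ 1  2  0  -2  0 ]
  [ 0  0  1  -1  0 ]
  [ 0  0  0   0  1 ]
  [ 0  0  0   0  0 ]

-1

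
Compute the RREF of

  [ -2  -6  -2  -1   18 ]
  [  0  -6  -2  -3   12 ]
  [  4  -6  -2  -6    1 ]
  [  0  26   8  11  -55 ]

R1 ← -1/2·R1
  [ 1   3   1  1/2   -9 ]
  [ 0  -6  -2   -3   12 ]
  [ 4  -6  -2   -6    1 ]
  [ 0  26   8   11  -55 ]
R3 ← R3 − 4·R1
  [ 1    3   1  1/2   -9 ]
  [ 0   -6  -2   -3   12 ]
  [ 0  -18  -6   -8   37 ]
  [ 0   26   8   11  -55 ]
R2 ← -1/6·R2
  [ 1    3    1  1/2   -9 ]
  [ 0    1  1/3  1/2   -2 ]
  [ 0  -18   -6   -8   37 ]
  [ 0   26    8   11  -55 ]
R3 ← R3 + 18·R2
  [ 1   3    1  1/2   -9 ]
  [ 0   1  1/3  1/2   -2 ]
  [ 0   0    0    1    1 ]
  [ 0  26    8   11  -55 ]
R4 ← R4 − 26·R2
  [ 1  3     1  1/2  -9 ]
  [ 0  1   1/3  1/2  -2 ]
  [ 0  0     0    1   1 ]
  [ 0  0  -2/3   -2  -3 ]
R3 ↔ R4
  [ 1  3     1  1/2  -9 ]
  [ 0  1   1/3  1/2  -2 ]
  [ 0  0  -2/3   -2  -3 ]
  [ 0  0     0    1   1 ]
R3 ← -3/2·R3
  [ 1  3    1  1/2   -9 ]
  [ 0  1  1/3  1/2   -2 ]
  [ 0  0    1    3  9/2 ]
  [ 0  0    0    1    1 ]
R3 ← R3 − 3·R4
  [ 1  3    1  1/2   -9 ]
  [ 0  1  1/3  1/2   -2 ]
  [ 0  0    1    0  3/2 ]
  [ 0  0    0    1    1 ]
R2 ← R2 − 1/2·R4
  [ 1  3    1  1/2    -9 ]
  [ 0  1  1/3    0  -5/2 ]
  [ 0  0    1    0   3/2 ]
  [ 0  0    0    1     1 ]
R1 ← R1 − 1/2·R4
  [ 1  3    1  0  -19/2 ]
  [ 0  1  1/3  0   -5/2 ]
  [ 0  0    1  0    3/2 ]
  [ 0  0    0  1      1 ]
R2 ← R2 − 1/3·R3
  [ 1  3  1  0  -19/2 ]
  [ 0  1  0  0     -3 ]
  [ 0  0  1  0    3/2 ]
  [ 0  0  0  1      1 ]
R1 ← R1 − R3
  [ 1  3  0  0  -11 ]
  [ 0  1  0  0   -3 ]
  [ 0  0  1  0  3/2 ]
  [ 0  0  0  1    1 ]
R1 ← R1 − 3·R2
  [ 1  0  0  0   -2 ]
  [ 0  1  0  0   -3 ]
  [ 0  0  1  0  3/2 ]
  [ 0  0  0  1    1 ]

[[1, 0, 0, 0, -2], [0, 1, 0, 0, -3], [0, 0, 1, 0, 3/2], [0, 0, 0, 1, 1]]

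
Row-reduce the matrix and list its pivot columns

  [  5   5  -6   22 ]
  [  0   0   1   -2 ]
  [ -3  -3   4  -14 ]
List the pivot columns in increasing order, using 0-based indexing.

r1 -> 1/5·r1
  [  1   1  -6/5  22/5 ]
  [  0   0     1    -2 ]
  [ -3  -3     4   -14 ]
r3 -> r3 + 3·r1
  [ 1  1  -6/5  22/5 ]
  [ 0  0     1    -2 ]
  [ 0  0   2/5  -4/5 ]
r3 -> r3 − 2/5·r2
  [ 1  1  -6/5  22/5 ]
  [ 0  0     1    -2 ]
  [ 0  0     0     0 ]
r1 -> r1 + 6/5·r2
  [ 1  1  0   2 ]
  [ 0  0  1  -2 ]
  [ 0  0  0   0 ]
Pivot columns are the columns containing a leading 1.

0, 2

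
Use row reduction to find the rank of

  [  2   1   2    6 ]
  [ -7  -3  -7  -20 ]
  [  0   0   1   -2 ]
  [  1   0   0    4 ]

rank = 3

Multiply ρ1 by 1/2.
  [  1  1/2   1    3 ]
  [ -7   -3  -7  -20 ]
  [  0    0   1   -2 ]
  [  1    0   0    4 ]
Add 7 times ρ1 to ρ2.
  [ 1  1/2  1   3 ]
  [ 0  1/2  0   1 ]
  [ 0    0  1  -2 ]
  [ 1    0  0   4 ]
Subtract ρ1 from ρ4.
  [ 1   1/2   1   3 ]
  [ 0   1/2   0   1 ]
  [ 0     0   1  -2 ]
  [ 0  -1/2  -1   1 ]
Multiply ρ2 by 2.
  [ 1   1/2   1   3 ]
  [ 0     1   0   2 ]
  [ 0     0   1  -2 ]
  [ 0  -1/2  -1   1 ]
Add 1/2 times ρ2 to ρ4.
  [ 1  1/2   1   3 ]
  [ 0    1   0   2 ]
  [ 0    0   1  -2 ]
  [ 0    0  -1   2 ]
Add ρ3 to ρ4.
  [ 1  1/2  1   3 ]
  [ 0    1  0   2 ]
  [ 0    0  1  -2 ]
  [ 0    0  0   0 ]
Subtract ρ3 from ρ1.
  [ 1  1/2  0   5 ]
  [ 0    1  0   2 ]
  [ 0    0  1  -2 ]
  [ 0    0  0   0 ]
Subtract 1/2 times ρ2 from ρ1.
  [ 1  0  0   4 ]
  [ 0  1  0   2 ]
  [ 0  0  1  -2 ]
  [ 0  0  0   0 ]
The reduced form has 3 nonzero rows.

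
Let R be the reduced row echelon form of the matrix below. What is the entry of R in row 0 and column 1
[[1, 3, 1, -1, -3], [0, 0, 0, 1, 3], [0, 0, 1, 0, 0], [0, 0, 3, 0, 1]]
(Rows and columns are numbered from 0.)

3

R2 ↔ R3
R4 ← R4 − 3·R2
R3 ← R3 − 3·R4
R1 ← R1 + 3·R4
R1 ← R1 + R3
R1 ← R1 − R2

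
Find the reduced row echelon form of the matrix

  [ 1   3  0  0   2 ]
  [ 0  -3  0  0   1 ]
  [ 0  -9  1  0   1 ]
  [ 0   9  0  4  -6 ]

[[1, 0, 0, 0, 3], [0, 1, 0, 0, -1/3], [0, 0, 1, 0, -2], [0, 0, 0, 1, -3/4]]

ρ2 ← -1/3·ρ2
  [ 1   3  0  0     2 ]
  [ 0   1  0  0  -1/3 ]
  [ 0  -9  1  0     1 ]
  [ 0   9  0  4    -6 ]
ρ3 ← ρ3 + 9·ρ2
  [ 1  3  0  0     2 ]
  [ 0  1  0  0  -1/3 ]
  [ 0  0  1  0    -2 ]
  [ 0  9  0  4    -6 ]
ρ4 ← ρ4 − 9·ρ2
  [ 1  3  0  0     2 ]
  [ 0  1  0  0  -1/3 ]
  [ 0  0  1  0    -2 ]
  [ 0  0  0  4    -3 ]
ρ4 ← 1/4·ρ4
  [ 1  3  0  0     2 ]
  [ 0  1  0  0  -1/3 ]
  [ 0  0  1  0    -2 ]
  [ 0  0  0  1  -3/4 ]
ρ1 ← ρ1 − 3·ρ2
  [ 1  0  0  0     3 ]
  [ 0  1  0  0  -1/3 ]
  [ 0  0  1  0    -2 ]
  [ 0  0  0  1  -3/4 ]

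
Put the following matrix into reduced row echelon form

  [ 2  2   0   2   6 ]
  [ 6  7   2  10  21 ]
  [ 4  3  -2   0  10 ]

[[1, 0, -2, -3, 0], [0, 1, 2, 4, 0], [0, 0, 0, 0, 1]]

R1 ← 1/2·R1
  [ 1  1   0   1   3 ]
  [ 6  7   2  10  21 ]
  [ 4  3  -2   0  10 ]
R2 ← R2 − 6·R1
  [ 1  1   0  1   3 ]
  [ 0  1   2  4   3 ]
  [ 4  3  -2  0  10 ]
R3 ← R3 − 4·R1
  [ 1   1   0   1   3 ]
  [ 0   1   2   4   3 ]
  [ 0  -1  -2  -4  -2 ]
R3 ← R3 + R2
  [ 1  1  0  1  3 ]
  [ 0  1  2  4  3 ]
  [ 0  0  0  0  1 ]
R2 ← R2 − 3·R3
  [ 1  1  0  1  3 ]
  [ 0  1  2  4  0 ]
  [ 0  0  0  0  1 ]
R1 ← R1 − 3·R3
  [ 1  1  0  1  0 ]
  [ 0  1  2  4  0 ]
  [ 0  0  0  0  1 ]
R1 ← R1 − R2
  [ 1  0  -2  -3  0 ]
  [ 0  1   2   4  0 ]
  [ 0  0   0   0  1 ]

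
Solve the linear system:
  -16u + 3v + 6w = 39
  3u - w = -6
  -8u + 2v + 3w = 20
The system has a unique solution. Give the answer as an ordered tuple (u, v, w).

Form the augmented matrix and row-reduce:
  [ -16  3   6  |  39 ]
  [   3  0  -1  |  -6 ]
  [  -8  2   3  |  20 ]
R1 -> -1/16·R1
R2 -> R2 − 3·R1
R3 -> R3 + 8·R1
R2 -> 16/9·R2
R3 -> R3 − 1/2·R2
R3 -> -9·R3
R2 -> R2 − 2/9·R3
R1 -> R1 + 3/8·R3
R1 -> R1 + 3/16·R2
Reading off the last column: u = 0, v = 1, w = 6.

(0, 1, 6)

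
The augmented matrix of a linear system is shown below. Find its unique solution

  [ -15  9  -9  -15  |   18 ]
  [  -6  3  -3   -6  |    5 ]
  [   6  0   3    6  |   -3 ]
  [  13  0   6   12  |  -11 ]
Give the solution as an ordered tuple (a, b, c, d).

Multiply r1 by -1/15.
Add 6 times r1 to r2.
Subtract 6 times r1 from r3.
Subtract 13 times r1 from r4.
Multiply r2 by -5/3.
Subtract 18/5 times r2 from r3.
Subtract 39/5 times r2 from r4.
Multiply r3 by 1/3.
Subtract 6 times r3 from r4.
Multiply r4 by -1.
Subtract r4 from r1.
Add r3 to r2.
Subtract 3/5 times r3 from r1.
Add 3/5 times r2 to r1.
Reading off the last column: a = -5, b = 2/3, c = -3, d = 6.

(-5, 2/3, -3, 6)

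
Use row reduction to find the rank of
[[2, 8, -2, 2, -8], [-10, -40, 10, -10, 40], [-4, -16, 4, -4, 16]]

rank = 1

ρ1 ← 1/2·ρ1
  [   1    4  -1    1  -4 ]
  [ -10  -40  10  -10  40 ]
  [  -4  -16   4   -4  16 ]
ρ2 ← ρ2 + 10·ρ1
  [  1    4  -1   1  -4 ]
  [  0    0   0   0   0 ]
  [ -4  -16   4  -4  16 ]
ρ3 ← ρ3 + 4·ρ1
  [ 1  4  -1  1  -4 ]
  [ 0  0   0  0   0 ]
  [ 0  0   0  0   0 ]
The reduced form has 1 nonzero row.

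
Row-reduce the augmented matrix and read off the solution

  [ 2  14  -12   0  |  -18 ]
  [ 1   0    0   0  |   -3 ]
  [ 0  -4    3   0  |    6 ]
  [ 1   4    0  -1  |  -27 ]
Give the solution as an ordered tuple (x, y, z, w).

R1 ← 1/2·R1
  [ 1   7  -6   0  |   -9 ]
  [ 1   0   0   0  |   -3 ]
  [ 0  -4   3   0  |    6 ]
  [ 1   4   0  -1  |  -27 ]
R2 ← R2 − R1
  [ 1   7  -6   0  |   -9 ]
  [ 0  -7   6   0  |    6 ]
  [ 0  -4   3   0  |    6 ]
  [ 1   4   0  -1  |  -27 ]
R4 ← R4 − R1
  [ 1   7  -6   0  |   -9 ]
  [ 0  -7   6   0  |    6 ]
  [ 0  -4   3   0  |    6 ]
  [ 0  -3   6  -1  |  -18 ]
R2 ← -1/7·R2
  [ 1   7    -6   0  |    -9 ]
  [ 0   1  -6/7   0  |  -6/7 ]
  [ 0  -4     3   0  |     6 ]
  [ 0  -3     6  -1  |   -18 ]
R3 ← R3 + 4·R2
  [ 1   7    -6   0  |    -9 ]
  [ 0   1  -6/7   0  |  -6/7 ]
  [ 0   0  -3/7   0  |  18/7 ]
  [ 0  -3     6  -1  |   -18 ]
R4 ← R4 + 3·R2
  [ 1  7    -6   0  |      -9 ]
  [ 0  1  -6/7   0  |    -6/7 ]
  [ 0  0  -3/7   0  |    18/7 ]
  [ 0  0  24/7  -1  |  -144/7 ]
R3 ← -7/3·R3
  [ 1  7    -6   0  |      -9 ]
  [ 0  1  -6/7   0  |    -6/7 ]
  [ 0  0     1   0  |      -6 ]
  [ 0  0  24/7  -1  |  -144/7 ]
R4 ← R4 − 24/7·R3
  [ 1  7    -6   0  |    -9 ]
  [ 0  1  -6/7   0  |  -6/7 ]
  [ 0  0     1   0  |    -6 ]
  [ 0  0     0  -1  |     0 ]
R4 ← -1·R4
  [ 1  7    -6  0  |    -9 ]
  [ 0  1  -6/7  0  |  -6/7 ]
  [ 0  0     1  0  |    -6 ]
  [ 0  0     0  1  |     0 ]
R2 ← R2 + 6/7·R3
  [ 1  7  -6  0  |  -9 ]
  [ 0  1   0  0  |  -6 ]
  [ 0  0   1  0  |  -6 ]
  [ 0  0   0  1  |   0 ]
R1 ← R1 + 6·R3
  [ 1  7  0  0  |  -45 ]
  [ 0  1  0  0  |   -6 ]
  [ 0  0  1  0  |   -6 ]
  [ 0  0  0  1  |    0 ]
R1 ← R1 − 7·R2
  [ 1  0  0  0  |  -3 ]
  [ 0  1  0  0  |  -6 ]
  [ 0  0  1  0  |  -6 ]
  [ 0  0  0  1  |   0 ]
Reading off the last column: x = -3, y = -6, z = -6, w = 0.

(-3, -6, -6, 0)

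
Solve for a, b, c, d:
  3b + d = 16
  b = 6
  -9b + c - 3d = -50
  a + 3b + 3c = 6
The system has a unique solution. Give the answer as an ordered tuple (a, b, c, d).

Form the augmented matrix and row-reduce:
  [ 0   3  0   1  |   16 ]
  [ 0   1  0   0  |    6 ]
  [ 0  -9  1  -3  |  -50 ]
  [ 1   3  3   0  |    6 ]
Swap ρ1 and ρ4.
  [ 1   3  3   0  |    6 ]
  [ 0   1  0   0  |    6 ]
  [ 0  -9  1  -3  |  -50 ]
  [ 0   3  0   1  |   16 ]
Add 9 times ρ2 to ρ3.
  [ 1  3  3   0  |   6 ]
  [ 0  1  0   0  |   6 ]
  [ 0  0  1  -3  |   4 ]
  [ 0  3  0   1  |  16 ]
Subtract 3 times ρ2 from ρ4.
  [ 1  3  3   0  |   6 ]
  [ 0  1  0   0  |   6 ]
  [ 0  0  1  -3  |   4 ]
  [ 0  0  0   1  |  -2 ]
Add 3 times ρ4 to ρ3.
  [ 1  3  3  0  |   6 ]
  [ 0  1  0  0  |   6 ]
  [ 0  0  1  0  |  -2 ]
  [ 0  0  0  1  |  -2 ]
Subtract 3 times ρ3 from ρ1.
  [ 1  3  0  0  |  12 ]
  [ 0  1  0  0  |   6 ]
  [ 0  0  1  0  |  -2 ]
  [ 0  0  0  1  |  -2 ]
Subtract 3 times ρ2 from ρ1.
  [ 1  0  0  0  |  -6 ]
  [ 0  1  0  0  |   6 ]
  [ 0  0  1  0  |  -2 ]
  [ 0  0  0  1  |  -2 ]
Reading off the last column: a = -6, b = 6, c = -2, d = -2.

(-6, 6, -2, -2)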